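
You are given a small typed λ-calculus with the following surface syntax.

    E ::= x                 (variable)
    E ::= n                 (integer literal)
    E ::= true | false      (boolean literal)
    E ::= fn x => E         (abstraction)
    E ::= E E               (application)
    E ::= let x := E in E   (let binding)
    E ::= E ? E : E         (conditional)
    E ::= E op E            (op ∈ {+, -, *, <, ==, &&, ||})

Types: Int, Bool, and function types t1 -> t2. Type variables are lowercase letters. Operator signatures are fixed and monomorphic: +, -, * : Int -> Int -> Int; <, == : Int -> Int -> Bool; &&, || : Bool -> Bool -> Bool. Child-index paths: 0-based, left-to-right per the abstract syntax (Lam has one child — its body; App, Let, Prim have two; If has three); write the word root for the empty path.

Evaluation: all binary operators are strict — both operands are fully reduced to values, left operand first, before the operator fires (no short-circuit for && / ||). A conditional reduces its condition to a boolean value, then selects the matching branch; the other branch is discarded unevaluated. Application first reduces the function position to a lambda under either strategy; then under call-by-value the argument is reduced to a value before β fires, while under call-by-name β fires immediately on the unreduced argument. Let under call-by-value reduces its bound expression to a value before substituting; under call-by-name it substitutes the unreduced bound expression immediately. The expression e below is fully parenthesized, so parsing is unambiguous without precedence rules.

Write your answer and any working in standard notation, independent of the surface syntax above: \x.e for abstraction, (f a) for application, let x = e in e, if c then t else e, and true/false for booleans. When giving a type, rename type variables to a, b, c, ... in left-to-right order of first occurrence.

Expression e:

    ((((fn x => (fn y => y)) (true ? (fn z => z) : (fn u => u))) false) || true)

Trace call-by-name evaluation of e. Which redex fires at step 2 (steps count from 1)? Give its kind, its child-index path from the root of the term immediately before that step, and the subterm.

Derivation:
step 0: ((((\x.(\y.y)) (if true then (\z.z) else (\u.u))) false) || true)
step 1: [beta@0.0] (((\y.y) false) || true)
step 2: [beta@0] (false || true)

Answer: beta at 0 : ((\y.y) false)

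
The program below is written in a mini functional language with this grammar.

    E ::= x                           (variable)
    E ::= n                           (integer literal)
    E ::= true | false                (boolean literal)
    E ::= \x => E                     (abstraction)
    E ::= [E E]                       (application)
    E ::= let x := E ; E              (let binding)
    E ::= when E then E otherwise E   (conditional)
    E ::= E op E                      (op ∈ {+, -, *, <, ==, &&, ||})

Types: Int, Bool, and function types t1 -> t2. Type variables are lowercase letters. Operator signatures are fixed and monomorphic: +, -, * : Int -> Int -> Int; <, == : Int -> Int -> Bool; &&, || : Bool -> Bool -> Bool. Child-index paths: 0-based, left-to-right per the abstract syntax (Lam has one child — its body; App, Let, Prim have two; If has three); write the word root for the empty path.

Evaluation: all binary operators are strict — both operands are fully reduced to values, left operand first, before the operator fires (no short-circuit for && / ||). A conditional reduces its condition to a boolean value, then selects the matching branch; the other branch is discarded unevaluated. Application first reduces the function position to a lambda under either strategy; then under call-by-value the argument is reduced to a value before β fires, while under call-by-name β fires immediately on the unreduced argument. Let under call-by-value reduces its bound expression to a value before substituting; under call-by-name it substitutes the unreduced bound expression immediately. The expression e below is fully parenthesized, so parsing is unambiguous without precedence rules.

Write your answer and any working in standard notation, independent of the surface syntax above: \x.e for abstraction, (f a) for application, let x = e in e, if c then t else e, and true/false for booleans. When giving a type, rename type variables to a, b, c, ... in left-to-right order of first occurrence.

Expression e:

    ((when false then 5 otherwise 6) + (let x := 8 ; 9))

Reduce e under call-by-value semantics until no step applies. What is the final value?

Answer: 15

Working:
step 0: ((if false then 5 else 6) + (let x = 8 in 9))
step 1: [if@0] (6 + (let x = 8 in 9))
step 2: [let@1] (6 + 9)
step 3: [delta@root] 15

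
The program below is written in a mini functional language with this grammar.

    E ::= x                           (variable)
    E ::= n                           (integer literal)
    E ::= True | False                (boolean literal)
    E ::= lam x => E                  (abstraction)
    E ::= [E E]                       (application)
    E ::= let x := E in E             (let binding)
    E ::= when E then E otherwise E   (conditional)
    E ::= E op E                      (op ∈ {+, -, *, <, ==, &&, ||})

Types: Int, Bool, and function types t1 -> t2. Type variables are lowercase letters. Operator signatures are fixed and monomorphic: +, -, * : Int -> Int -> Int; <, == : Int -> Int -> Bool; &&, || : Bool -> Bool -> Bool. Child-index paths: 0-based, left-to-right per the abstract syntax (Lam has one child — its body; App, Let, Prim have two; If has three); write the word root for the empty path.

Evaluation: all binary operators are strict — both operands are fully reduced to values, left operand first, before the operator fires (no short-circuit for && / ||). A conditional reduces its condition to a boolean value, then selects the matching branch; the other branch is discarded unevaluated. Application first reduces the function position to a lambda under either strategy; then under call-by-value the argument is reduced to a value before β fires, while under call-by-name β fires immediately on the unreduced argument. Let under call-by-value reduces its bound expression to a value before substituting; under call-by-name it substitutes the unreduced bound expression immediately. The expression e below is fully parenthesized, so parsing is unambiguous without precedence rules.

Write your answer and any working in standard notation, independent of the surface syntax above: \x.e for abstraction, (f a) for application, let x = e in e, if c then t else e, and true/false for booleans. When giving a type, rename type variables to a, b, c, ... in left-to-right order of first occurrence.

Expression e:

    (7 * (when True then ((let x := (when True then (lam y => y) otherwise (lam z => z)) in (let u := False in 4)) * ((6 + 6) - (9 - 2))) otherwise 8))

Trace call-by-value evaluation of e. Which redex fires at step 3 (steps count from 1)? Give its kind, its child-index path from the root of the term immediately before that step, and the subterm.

Answer: let at 1.0 : (let x = (\y.y) in (let u = false in 4))

Trace:
step 0: (7 * (if true then ((let x = (if true then (\y.y) else (\z.z)) in (let u = false in 4)) * ((6 + 6) - (9 - 2))) else 8))
step 1: [if@1] (7 * ((let x = (if true then (\y.y) else (\z.z)) in (let u = false in 4)) * ((6 + 6) - (9 - 2))))
step 2: [if@1.0.0] (7 * ((let x = (\y.y) in (let u = false in 4)) * ((6 + 6) - (9 - 2))))
step 3: [let@1.0] (7 * ((let u = false in 4) * ((6 + 6) - (9 - 2))))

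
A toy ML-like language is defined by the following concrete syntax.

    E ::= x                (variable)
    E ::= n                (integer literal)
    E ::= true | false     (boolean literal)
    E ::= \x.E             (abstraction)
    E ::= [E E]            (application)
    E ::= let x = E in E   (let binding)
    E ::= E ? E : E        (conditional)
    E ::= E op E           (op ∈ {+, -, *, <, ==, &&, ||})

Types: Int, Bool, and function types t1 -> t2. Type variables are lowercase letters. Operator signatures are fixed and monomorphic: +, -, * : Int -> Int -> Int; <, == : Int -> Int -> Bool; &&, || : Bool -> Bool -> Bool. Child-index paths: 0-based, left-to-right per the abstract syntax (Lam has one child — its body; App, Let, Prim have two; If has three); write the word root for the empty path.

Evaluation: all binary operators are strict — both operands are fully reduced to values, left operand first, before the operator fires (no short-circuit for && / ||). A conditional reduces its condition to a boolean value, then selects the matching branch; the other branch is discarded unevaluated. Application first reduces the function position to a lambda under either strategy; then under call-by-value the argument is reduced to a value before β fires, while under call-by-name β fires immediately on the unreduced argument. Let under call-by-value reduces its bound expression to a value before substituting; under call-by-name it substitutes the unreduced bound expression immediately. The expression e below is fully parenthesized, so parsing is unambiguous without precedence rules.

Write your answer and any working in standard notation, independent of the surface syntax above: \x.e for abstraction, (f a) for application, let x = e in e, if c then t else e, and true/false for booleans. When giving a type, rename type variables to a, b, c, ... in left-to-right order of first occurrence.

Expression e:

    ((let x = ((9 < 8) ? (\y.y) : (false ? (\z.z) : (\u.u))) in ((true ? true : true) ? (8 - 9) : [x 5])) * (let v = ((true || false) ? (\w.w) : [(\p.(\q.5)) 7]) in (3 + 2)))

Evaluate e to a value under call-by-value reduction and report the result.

Answer: -5

Derivation:
step 0: ((let x = (if (9 < 8) then (\y.y) else (if false then (\z.z) else (\u.u))) in (if (if true then true else true) then (8 - 9) else (x 5))) * (let v = (if (true || false) then (\w.w) else ((\p.(\q.5)) 7)) in (3 + 2)))
step 1: [delta@0.0.0] ((let x = (if false then (\y.y) else (if false then (\z.z) else (\u.u))) in (if (if true then true else true) then (8 - 9) else (x 5))) * (let v = (if (true || false) then (\w.w) else ((\p.(\q.5)) 7)) in (3 + 2)))
step 2: [if@0.0] ((let x = (if false then (\z.z) else (\u.u)) in (if (if true then true else true) then (8 - 9) else (x 5))) * (let v = (if (true || false) then (\w.w) else ((\p.(\q.5)) 7)) in (3 + 2)))
step 3: [if@0.0] ((let x = (\u.u) in (if (if true then true else true) then (8 - 9) else (x 5))) * (let v = (if (true || false) then (\w.w) else ((\p.(\q.5)) 7)) in (3 + 2)))
step 4: [let@0] ((if (if true then true else true) then (8 - 9) else ((\u.u) 5)) * (let v = (if (true || false) then (\w.w) else ((\p.(\q.5)) 7)) in (3 + 2)))
step 5: [if@0.0] ((if true then (8 - 9) else ((\u.u) 5)) * (let v = (if (true || false) then (\w.w) else ((\p.(\q.5)) 7)) in (3 + 2)))
step 6: [if@0] ((8 - 9) * (let v = (if (true || false) then (\w.w) else ((\p.(\q.5)) 7)) in (3 + 2)))
step 7: [delta@0] (-1 * (let v = (if (true || false) then (\w.w) else ((\p.(\q.5)) 7)) in (3 + 2)))
step 8: [delta@1.0.0] (-1 * (let v = (if true then (\w.w) else ((\p.(\q.5)) 7)) in (3 + 2)))
step 9: [if@1.0] (-1 * (let v = (\w.w) in (3 + 2)))
step 10: [let@1] (-1 * (3 + 2))
step 11: [delta@1] (-1 * 5)
step 12: [delta@root] -5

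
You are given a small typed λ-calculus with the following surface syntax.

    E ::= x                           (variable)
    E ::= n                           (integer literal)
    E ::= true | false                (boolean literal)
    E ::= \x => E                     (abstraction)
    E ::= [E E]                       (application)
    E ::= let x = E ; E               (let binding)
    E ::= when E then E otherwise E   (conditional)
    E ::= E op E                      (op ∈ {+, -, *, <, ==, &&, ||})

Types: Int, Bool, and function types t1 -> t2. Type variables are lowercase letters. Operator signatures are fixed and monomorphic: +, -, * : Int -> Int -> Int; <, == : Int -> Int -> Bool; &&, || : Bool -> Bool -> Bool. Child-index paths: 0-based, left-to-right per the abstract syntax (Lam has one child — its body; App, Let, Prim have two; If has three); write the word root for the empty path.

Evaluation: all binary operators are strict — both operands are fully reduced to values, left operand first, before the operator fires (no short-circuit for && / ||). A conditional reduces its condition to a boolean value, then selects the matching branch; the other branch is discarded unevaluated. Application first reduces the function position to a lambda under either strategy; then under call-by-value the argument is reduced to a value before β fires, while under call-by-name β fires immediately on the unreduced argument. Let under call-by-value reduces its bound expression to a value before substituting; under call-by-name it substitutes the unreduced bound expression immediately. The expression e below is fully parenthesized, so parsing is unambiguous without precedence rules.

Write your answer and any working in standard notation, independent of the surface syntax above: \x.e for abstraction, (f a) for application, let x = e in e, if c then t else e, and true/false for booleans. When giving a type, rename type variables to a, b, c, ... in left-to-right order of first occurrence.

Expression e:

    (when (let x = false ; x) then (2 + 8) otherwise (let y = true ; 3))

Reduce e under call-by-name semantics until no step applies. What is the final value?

Trace:
step 0: (if (let x = false in x) then (2 + 8) else (let y = true in 3))
step 1: [let@0] (if false then (2 + 8) else (let y = true in 3))
step 2: [if@root] (let y = true in 3)
step 3: [let@root] 3

Answer: 3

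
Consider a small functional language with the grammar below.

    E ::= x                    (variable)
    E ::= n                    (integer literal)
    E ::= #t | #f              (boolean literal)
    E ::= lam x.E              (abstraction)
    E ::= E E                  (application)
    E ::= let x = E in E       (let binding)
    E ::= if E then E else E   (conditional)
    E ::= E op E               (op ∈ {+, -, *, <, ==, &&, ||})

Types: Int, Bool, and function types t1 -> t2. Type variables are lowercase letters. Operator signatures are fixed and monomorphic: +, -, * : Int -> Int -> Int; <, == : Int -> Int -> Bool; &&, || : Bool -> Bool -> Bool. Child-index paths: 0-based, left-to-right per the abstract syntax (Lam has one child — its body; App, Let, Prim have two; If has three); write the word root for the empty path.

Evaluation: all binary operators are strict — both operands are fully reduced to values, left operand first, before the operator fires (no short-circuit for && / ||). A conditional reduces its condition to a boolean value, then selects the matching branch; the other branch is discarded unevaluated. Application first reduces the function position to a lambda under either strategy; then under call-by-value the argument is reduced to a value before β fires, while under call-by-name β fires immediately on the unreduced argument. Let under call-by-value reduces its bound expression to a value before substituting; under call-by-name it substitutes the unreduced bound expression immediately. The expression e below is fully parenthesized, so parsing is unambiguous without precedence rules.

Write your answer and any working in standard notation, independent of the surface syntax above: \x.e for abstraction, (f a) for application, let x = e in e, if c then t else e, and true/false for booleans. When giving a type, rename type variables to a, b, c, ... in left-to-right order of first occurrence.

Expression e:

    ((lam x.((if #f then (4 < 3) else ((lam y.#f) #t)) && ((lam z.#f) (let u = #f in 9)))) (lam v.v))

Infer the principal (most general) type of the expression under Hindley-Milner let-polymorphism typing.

Trace:
  unify Bool ~ Bool
  unify Int ~ Int
  unify Int ~ Int
\y._ : b -> Bool
  unify b -> Bool ~ Bool -> c
  unify b ~ Bool
  unify Bool ~ c
_ _ : Bool
  unify Bool ~ Bool
  unify Bool ~ Bool
\z._ : d -> Bool
let u : Bool
  unify d -> Bool ~ Int -> e
  unify d ~ Int
  unify Bool ~ e
_ _ : Bool
  unify Bool ~ Bool
\x._ : a -> Bool
v : f
\v._ : f -> f
  unify a -> Bool ~ (f -> f) -> g
  unify a ~ f -> f
  unify Bool ~ g
_ _ : Bool

Answer: Bool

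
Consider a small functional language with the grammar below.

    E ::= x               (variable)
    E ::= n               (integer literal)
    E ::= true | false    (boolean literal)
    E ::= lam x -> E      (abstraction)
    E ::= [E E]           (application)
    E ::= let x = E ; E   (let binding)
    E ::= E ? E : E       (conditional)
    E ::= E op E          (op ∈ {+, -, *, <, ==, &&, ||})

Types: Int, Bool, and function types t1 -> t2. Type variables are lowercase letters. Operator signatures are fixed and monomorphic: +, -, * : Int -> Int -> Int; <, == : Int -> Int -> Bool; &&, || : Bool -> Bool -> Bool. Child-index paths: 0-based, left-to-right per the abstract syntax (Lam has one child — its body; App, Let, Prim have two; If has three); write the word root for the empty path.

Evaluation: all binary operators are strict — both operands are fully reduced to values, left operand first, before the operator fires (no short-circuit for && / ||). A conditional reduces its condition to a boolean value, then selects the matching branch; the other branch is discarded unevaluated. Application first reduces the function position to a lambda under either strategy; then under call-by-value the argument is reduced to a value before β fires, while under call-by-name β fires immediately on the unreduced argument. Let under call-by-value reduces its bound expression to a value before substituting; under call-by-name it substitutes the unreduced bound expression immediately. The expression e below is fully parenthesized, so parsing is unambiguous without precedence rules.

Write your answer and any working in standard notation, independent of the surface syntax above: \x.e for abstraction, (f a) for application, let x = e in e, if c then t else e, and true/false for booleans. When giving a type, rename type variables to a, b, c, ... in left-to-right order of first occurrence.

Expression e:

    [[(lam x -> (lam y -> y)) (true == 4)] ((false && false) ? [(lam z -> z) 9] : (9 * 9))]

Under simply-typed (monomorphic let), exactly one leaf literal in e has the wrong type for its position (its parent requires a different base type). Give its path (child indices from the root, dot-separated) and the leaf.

Answer: 0.1.0 : true

Derivation:
y : b
\y._ : b -> b
\x._ : a -> b -> b
  unify Bool ~ Int
  FAIL: mismatch Bool ~ Int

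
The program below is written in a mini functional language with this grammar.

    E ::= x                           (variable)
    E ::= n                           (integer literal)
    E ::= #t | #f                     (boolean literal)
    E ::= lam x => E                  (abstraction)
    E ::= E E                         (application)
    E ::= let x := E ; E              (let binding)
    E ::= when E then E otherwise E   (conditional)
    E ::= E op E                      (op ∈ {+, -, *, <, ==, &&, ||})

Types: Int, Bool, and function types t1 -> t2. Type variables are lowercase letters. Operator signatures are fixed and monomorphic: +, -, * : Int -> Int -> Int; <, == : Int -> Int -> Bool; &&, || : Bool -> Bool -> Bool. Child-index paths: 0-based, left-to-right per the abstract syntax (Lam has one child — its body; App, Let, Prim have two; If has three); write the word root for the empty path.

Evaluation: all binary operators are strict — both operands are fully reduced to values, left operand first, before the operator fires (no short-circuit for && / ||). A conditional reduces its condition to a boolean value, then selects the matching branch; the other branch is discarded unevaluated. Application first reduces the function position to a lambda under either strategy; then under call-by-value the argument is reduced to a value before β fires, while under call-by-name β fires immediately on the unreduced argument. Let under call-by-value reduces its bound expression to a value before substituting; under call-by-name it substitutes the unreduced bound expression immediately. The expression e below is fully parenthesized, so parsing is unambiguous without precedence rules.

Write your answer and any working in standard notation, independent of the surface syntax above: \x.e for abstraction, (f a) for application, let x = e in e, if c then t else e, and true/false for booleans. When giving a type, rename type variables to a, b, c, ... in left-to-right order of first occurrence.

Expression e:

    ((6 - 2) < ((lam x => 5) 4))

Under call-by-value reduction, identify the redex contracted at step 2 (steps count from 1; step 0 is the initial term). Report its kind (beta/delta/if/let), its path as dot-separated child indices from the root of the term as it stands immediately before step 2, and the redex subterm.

Answer: beta at 1 : ((\x.5) 4)

Trace:
step 0: ((6 - 2) < ((\x.5) 4))
step 1: [delta@0] (4 < ((\x.5) 4))
step 2: [beta@1] (4 < 5)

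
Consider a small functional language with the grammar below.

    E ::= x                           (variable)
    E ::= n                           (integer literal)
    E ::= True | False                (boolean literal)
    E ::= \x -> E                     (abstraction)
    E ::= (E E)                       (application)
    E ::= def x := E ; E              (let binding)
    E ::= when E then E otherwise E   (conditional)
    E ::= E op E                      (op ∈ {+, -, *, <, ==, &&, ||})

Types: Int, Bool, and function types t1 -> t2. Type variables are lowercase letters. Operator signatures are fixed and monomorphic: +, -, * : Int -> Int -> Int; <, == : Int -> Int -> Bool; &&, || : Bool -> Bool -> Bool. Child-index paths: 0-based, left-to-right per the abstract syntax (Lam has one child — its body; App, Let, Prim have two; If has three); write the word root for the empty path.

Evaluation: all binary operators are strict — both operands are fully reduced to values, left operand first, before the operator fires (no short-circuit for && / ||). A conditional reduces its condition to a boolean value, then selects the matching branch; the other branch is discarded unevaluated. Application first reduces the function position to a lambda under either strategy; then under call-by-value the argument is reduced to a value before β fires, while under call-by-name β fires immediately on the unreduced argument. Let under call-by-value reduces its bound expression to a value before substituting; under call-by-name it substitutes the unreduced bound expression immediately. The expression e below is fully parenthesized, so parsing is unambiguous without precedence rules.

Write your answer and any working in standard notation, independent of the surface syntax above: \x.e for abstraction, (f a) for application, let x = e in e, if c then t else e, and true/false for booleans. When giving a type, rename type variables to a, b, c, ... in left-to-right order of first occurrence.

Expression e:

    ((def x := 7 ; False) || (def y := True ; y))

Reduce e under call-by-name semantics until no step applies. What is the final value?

Trace:
step 0: ((let x = 7 in false) || (let y = true in y))
step 1: [let@0] (false || (let y = true in y))
step 2: [let@1] (false || true)
step 3: [delta@root] true

Answer: true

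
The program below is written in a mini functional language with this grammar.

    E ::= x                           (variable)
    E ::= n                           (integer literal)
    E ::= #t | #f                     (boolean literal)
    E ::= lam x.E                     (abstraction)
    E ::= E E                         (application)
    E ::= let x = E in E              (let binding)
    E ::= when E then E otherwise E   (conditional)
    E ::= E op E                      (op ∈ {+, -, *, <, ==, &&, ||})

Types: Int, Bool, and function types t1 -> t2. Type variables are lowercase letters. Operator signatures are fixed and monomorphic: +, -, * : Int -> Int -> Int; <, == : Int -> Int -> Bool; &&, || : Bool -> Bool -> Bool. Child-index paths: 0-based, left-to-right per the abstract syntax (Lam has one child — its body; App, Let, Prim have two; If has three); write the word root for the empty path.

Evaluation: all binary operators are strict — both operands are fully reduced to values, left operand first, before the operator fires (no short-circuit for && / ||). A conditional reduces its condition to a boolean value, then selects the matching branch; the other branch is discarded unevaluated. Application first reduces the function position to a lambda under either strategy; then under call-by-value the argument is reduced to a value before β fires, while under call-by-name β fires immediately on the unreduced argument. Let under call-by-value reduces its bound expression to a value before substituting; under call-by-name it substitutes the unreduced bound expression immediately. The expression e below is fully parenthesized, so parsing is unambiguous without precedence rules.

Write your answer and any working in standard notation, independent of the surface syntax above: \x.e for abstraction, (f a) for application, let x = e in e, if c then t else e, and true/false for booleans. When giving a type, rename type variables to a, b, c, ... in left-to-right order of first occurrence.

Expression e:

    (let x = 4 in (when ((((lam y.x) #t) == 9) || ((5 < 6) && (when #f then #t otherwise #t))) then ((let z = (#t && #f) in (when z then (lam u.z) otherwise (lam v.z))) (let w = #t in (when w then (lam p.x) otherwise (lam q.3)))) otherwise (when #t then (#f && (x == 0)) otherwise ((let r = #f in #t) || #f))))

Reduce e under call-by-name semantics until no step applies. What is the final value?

Trace:
step 0: (let x = 4 in (if ((((\y.x) true) == 9) || ((5 < 6) && (if false then true else true))) then ((let z = (true && false) in (if z then (\u.z) else (\v.z))) (let w = true in (if w then (\p.x) else (\q.3)))) else (if true then (false && (x == 0)) else ((let r = false in true) || false))))
step 1: [let@root] (if ((((\y.4) true) == 9) || ((5 < 6) && (if false then true else true))) then ((let z = (true && false) in (if z then (\u.z) else (\v.z))) (let w = true in (if w then (\p.4) else (\q.3)))) else (if true then (false && (4 == 0)) else ((let r = false in true) || false)))
step 2: [beta@0.0.0] (if ((4 == 9) || ((5 < 6) && (if false then true else true))) then ((let z = (true && false) in (if z then (\u.z) else (\v.z))) (let w = true in (if w then (\p.4) else (\q.3)))) else (if true then (false && (4 == 0)) else ((let r = false in true) || false)))
step 3: [delta@0.0] (if (false || ((5 < 6) && (if false then true else true))) then ((let z = (true && false) in (if z then (\u.z) else (\v.z))) (let w = true in (if w then (\p.4) else (\q.3)))) else (if true then (false && (4 == 0)) else ((let r = false in true) || false)))
step 4: [delta@0.1.0] (if (false || (true && (if false then true else true))) then ((let z = (true && false) in (if z then (\u.z) else (\v.z))) (let w = true in (if w then (\p.4) else (\q.3)))) else (if true then (false && (4 == 0)) else ((let r = false in true) || false)))
step 5: [if@0.1.1] (if (false || (true && true)) then ((let z = (true && false) in (if z then (\u.z) else (\v.z))) (let w = true in (if w then (\p.4) else (\q.3)))) else (if true then (false && (4 == 0)) else ((let r = false in true) || false)))
step 6: [delta@0.1] (if (false || true) then ((let z = (true && false) in (if z then (\u.z) else (\v.z))) (let w = true in (if w then (\p.4) else (\q.3)))) else (if true then (false && (4 == 0)) else ((let r = false in true) || false)))
step 7: [delta@0] (if true then ((let z = (true && false) in (if z then (\u.z) else (\v.z))) (let w = true in (if w then (\p.4) else (\q.3)))) else (if true then (false && (4 == 0)) else ((let r = false in true) || false)))
step 8: [if@root] ((let z = (true && false) in (if z then (\u.z) else (\v.z))) (let w = true in (if w then (\p.4) else (\q.3))))
step 9: [let@0] ((if (true && false) then (\u.(true && false)) else (\v.(true && false))) (let w = true in (if w then (\p.4) else (\q.3))))
step 10: [delta@0.0] ((if false then (\u.(true && false)) else (\v.(true && false))) (let w = true in (if w then (\p.4) else (\q.3))))
step 11: [if@0] ((\v.(true && false)) (let w = true in (if w then (\p.4) else (\q.3))))
step 12: [beta@root] (true && false)
step 13: [delta@root] false

Answer: false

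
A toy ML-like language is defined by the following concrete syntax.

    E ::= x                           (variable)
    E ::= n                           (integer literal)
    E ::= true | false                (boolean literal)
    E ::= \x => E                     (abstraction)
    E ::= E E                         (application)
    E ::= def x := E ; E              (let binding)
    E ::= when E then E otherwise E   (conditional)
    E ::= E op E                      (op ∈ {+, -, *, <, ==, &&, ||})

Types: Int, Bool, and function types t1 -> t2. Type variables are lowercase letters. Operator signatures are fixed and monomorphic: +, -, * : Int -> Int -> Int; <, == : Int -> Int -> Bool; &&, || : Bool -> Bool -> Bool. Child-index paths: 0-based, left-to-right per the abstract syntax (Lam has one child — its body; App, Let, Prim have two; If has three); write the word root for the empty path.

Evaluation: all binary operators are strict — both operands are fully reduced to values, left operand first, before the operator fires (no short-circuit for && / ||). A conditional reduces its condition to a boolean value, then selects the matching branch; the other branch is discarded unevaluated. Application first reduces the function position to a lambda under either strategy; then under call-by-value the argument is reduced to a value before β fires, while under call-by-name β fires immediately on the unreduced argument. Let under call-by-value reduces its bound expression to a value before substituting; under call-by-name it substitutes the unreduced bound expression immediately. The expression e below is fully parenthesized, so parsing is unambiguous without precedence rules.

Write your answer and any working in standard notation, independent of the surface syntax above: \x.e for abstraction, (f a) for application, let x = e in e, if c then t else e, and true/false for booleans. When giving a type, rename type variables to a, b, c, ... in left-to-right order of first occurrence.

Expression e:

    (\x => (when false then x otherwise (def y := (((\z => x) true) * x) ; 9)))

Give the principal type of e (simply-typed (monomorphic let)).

Answer: Int -> Int

Working:
  unify Bool ~ Bool
x : a
x : a
\z._ : b -> a
  unify b -> a ~ Bool -> c
  unify b ~ Bool
  unify a ~ c
_ _ : c
  unify c ~ Int
x : Int
  unify Int ~ Int
let y : Int
  unify Int ~ Int
\x._ : Int -> Int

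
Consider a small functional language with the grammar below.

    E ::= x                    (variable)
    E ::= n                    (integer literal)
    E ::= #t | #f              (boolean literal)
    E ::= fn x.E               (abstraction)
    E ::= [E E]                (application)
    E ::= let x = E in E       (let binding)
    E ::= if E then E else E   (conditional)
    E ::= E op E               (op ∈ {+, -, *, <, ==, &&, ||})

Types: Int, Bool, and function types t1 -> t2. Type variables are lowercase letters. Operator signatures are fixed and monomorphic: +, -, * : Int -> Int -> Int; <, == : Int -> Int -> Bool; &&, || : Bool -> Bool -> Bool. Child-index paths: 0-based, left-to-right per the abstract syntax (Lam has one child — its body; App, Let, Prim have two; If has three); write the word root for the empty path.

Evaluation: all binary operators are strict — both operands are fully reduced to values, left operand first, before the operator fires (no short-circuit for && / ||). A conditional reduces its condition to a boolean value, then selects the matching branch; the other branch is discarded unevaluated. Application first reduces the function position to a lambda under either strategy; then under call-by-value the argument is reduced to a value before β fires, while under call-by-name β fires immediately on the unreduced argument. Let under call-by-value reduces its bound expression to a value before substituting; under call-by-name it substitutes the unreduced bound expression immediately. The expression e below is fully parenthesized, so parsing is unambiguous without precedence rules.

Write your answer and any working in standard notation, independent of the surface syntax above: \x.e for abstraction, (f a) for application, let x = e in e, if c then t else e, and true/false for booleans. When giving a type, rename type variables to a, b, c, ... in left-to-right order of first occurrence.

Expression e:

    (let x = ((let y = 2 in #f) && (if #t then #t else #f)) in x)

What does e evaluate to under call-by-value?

Working:
step 0: (let x = ((let y = 2 in false) && (if true then true else false)) in x)
step 1: [let@0.0] (let x = (false && (if true then true else false)) in x)
step 2: [if@0.1] (let x = (false && true) in x)
step 3: [delta@0] (let x = false in x)
step 4: [let@root] false

Answer: false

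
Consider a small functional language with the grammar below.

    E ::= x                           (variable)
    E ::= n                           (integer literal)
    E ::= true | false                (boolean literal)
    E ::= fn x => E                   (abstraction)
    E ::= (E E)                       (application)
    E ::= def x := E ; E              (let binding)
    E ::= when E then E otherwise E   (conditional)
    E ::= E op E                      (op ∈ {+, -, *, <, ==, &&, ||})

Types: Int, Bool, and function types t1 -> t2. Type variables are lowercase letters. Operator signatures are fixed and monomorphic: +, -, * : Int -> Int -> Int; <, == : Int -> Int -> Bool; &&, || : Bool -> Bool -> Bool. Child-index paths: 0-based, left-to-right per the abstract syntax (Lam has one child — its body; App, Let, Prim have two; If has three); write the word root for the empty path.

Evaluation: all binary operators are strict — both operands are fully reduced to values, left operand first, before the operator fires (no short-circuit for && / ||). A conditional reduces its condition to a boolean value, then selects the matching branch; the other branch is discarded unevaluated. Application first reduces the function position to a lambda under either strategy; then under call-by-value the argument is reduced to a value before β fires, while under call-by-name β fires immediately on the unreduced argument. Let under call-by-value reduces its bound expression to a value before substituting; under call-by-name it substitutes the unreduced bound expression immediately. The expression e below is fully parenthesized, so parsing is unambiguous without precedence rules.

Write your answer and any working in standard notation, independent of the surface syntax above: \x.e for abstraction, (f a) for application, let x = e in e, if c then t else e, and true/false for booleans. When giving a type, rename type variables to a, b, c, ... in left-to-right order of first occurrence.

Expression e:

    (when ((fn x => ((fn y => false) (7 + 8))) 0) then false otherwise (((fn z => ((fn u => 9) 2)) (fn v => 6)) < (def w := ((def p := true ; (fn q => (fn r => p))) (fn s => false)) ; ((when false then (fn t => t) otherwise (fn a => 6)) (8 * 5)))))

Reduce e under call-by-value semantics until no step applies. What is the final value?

Working:
step 0: (if ((\x.((\y.false) (7 + 8))) 0) then false else (((\z.((\u.9) 2)) (\v.6)) < (let w = ((let p = true in (\q.(\r.p))) (\s.false)) in ((if false then (\t.t) else (\a.6)) (8 * 5)))))
step 1: [beta@0] (if ((\y.false) (7 + 8)) then false else (((\z.((\u.9) 2)) (\v.6)) < (let w = ((let p = true in (\q.(\r.p))) (\s.false)) in ((if false then (\t.t) else (\a.6)) (8 * 5)))))
step 2: [delta@0.1] (if ((\y.false) 15) then false else (((\z.((\u.9) 2)) (\v.6)) < (let w = ((let p = true in (\q.(\r.p))) (\s.false)) in ((if false then (\t.t) else (\a.6)) (8 * 5)))))
step 3: [beta@0] (if false then false else (((\z.((\u.9) 2)) (\v.6)) < (let w = ((let p = true in (\q.(\r.p))) (\s.false)) in ((if false then (\t.t) else (\a.6)) (8 * 5)))))
step 4: [if@root] (((\z.((\u.9) 2)) (\v.6)) < (let w = ((let p = true in (\q.(\r.p))) (\s.false)) in ((if false then (\t.t) else (\a.6)) (8 * 5))))
step 5: [beta@0] (((\u.9) 2) < (let w = ((let p = true in (\q.(\r.p))) (\s.false)) in ((if false then (\t.t) else (\a.6)) (8 * 5))))
step 6: [beta@0] (9 < (let w = ((let p = true in (\q.(\r.p))) (\s.false)) in ((if false then (\t.t) else (\a.6)) (8 * 5))))
step 7: [let@1.0.0] (9 < (let w = ((\q.(\r.true)) (\s.false)) in ((if false then (\t.t) else (\a.6)) (8 * 5))))
step 8: [beta@1.0] (9 < (let w = (\r.true) in ((if false then (\t.t) else (\a.6)) (8 * 5))))
step 9: [let@1] (9 < ((if false then (\t.t) else (\a.6)) (8 * 5)))
step 10: [if@1.0] (9 < ((\a.6) (8 * 5)))
step 11: [delta@1.1] (9 < ((\a.6) 40))
step 12: [beta@1] (9 < 6)
step 13: [delta@root] false

Answer: false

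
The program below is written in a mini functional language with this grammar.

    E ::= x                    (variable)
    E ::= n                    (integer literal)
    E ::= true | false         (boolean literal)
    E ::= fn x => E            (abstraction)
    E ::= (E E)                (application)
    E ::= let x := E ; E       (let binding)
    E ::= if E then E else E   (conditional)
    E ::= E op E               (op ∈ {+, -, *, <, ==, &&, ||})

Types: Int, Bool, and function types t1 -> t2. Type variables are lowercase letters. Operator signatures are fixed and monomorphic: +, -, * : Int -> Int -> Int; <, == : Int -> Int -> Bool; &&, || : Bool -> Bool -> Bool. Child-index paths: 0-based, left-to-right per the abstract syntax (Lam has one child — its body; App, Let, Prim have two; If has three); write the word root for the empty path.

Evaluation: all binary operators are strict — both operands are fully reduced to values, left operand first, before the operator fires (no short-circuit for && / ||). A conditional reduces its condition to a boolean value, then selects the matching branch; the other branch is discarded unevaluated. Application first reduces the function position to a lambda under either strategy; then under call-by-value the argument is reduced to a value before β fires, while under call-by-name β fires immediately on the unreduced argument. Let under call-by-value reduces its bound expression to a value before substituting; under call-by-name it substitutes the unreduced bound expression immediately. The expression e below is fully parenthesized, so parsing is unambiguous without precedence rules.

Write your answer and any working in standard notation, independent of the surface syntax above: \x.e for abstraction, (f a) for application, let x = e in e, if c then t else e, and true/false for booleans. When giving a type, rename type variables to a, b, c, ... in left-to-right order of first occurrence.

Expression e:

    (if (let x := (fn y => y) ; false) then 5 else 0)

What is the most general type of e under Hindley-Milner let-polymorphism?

Answer: Int

Working:
y : a
\y._ : a -> a
let x : forall. a -> a
  unify Bool ~ Bool
  unify Int ~ Int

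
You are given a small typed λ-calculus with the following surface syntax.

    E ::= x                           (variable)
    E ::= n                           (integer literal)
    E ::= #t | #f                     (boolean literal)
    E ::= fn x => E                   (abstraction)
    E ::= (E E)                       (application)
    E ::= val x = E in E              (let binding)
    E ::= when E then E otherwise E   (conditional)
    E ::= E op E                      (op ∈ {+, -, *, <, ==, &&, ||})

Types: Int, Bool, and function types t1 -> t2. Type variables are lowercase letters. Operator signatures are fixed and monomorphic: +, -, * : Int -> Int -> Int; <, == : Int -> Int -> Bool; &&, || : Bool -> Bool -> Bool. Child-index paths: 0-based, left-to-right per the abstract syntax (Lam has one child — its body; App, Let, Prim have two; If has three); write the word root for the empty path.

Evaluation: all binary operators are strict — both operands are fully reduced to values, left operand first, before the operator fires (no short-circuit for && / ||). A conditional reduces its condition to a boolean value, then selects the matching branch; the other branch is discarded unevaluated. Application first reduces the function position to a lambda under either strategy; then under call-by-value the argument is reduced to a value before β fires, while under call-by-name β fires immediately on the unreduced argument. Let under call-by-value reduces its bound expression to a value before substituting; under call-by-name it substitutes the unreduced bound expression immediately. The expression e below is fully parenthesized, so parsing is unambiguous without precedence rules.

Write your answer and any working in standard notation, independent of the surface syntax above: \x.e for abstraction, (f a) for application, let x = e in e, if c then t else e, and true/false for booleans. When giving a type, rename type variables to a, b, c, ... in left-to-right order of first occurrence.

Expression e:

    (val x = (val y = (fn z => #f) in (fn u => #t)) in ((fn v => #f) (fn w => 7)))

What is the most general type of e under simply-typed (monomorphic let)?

Answer: Bool

Trace:
\z._ : a -> Bool
let y : a -> Bool
\u._ : b -> Bool
let x : b -> Bool
\v._ : c -> Bool
\w._ : d -> Int
  unify c -> Bool ~ (d -> Int) -> e
  unify c ~ d -> Int
  unify Bool ~ e
_ _ : Bool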